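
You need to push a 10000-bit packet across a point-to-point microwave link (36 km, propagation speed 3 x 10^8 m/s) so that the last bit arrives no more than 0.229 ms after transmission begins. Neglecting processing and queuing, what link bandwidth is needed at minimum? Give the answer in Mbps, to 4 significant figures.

Propagation delay = 36000 / 300000000 = 0.12 ms.
Transmission budget = 0.229 − 0.12 = 0.109 ms.
R ≥ L / t_tx = 10000 bits / 0.000109 s = 91.74 Mbps.

91.74 Mbps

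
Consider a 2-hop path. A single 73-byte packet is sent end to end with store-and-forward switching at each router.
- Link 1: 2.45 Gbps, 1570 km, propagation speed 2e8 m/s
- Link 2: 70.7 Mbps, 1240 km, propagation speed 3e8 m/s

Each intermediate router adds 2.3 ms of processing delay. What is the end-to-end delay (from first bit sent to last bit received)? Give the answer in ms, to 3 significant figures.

14.3 ms

L = 73 × 8 = 584 bits.
Transmission delays (L/R per hop): 0.000238367, 0.00826025 ms; sum = 0.00849862 ms.
Propagation delays (d/s per hop): 7.85, 4.13333 ms; sum = 11.9833 ms.
Processing at 1 router(s): 1 × 2.3 ms = 2.3 ms.
End-to-end = 14.3 ms.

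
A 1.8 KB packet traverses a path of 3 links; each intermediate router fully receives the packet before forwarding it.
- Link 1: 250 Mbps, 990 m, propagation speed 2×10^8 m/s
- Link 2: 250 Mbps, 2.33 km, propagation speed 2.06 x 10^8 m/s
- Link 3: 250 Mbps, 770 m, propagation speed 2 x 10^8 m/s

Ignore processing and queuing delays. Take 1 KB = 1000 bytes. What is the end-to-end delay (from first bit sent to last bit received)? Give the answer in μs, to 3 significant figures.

L = 14400 bits.
Transmission delay per hop = L/R = 14400/250000000 = 57.6 μs; 3 hops → 172.8 μs.
Propagation delays (d/s per hop): 4.95, 11.3107, 3.85 μs; sum = 20.1107 μs.
End-to-end = 193 μs.

193 μs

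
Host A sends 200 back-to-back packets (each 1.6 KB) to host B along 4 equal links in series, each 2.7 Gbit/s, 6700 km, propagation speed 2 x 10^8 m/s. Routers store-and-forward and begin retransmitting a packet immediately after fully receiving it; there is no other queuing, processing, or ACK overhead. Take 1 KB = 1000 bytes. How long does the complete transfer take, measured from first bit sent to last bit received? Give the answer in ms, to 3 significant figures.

Per-hop transmission t_tx = L/R = 12800/2700000000 = 0.00474074 ms.
Per-hop propagation t_prop = 6700000/200000000 = 33.5 ms.
Pipeline fill: first packet needs 4·t_tx to clear all hops; remaining 199 packets each add one t_tx.
Total = (4+200-1)·t_tx + 4·t_prop = 203·0.00474074 + 4·33.5 = 135 ms.

135 ms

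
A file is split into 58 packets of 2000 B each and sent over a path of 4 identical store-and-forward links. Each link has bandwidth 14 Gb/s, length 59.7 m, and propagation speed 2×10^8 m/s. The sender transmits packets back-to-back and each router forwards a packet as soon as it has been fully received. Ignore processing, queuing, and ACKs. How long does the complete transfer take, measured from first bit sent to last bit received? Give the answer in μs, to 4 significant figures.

Per-hop transmission t_tx = L/R = 16000/14000000000 = 1.14286 μs.
Per-hop propagation t_prop = 59.7/200000000 = 0.2985 μs.
Pipeline fill: first packet needs 4·t_tx to clear all hops; remaining 57 packets each add one t_tx.
Total = (4+58-1)·t_tx + 4·t_prop = 61·1.14286 + 4·0.2985 = 70.91 μs.

70.91 μs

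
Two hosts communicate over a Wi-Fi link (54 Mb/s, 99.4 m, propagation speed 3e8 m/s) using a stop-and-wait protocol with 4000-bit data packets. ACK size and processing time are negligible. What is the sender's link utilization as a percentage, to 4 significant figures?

99.11 %

t_tx = L/R = 4000/54000000 = 7.40741e-05 s.
t_prop = 99.4/300000000 = 3.31333e-07 s; RTT = 6.62667e-07 s.
Cycle = t_tx + RTT = 7.47367e-05 s.
Utilization = t_tx / cycle = 7.40741e-05/7.47367e-05 = 99.11 %.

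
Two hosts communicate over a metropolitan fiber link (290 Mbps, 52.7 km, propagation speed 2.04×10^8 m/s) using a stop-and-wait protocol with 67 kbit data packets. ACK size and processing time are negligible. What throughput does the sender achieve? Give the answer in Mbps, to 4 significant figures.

t_tx = L/R = 67000/290000000 = 0.000231034 s.
t_prop = 52700/204000000 = 0.000258333 s; RTT = 0.000516667 s.
Cycle = t_tx + RTT = 0.000747701 s.
Throughput = L / cycle = 67000 / 0.000747701 = 89.61 Mbps.

89.61 Mbps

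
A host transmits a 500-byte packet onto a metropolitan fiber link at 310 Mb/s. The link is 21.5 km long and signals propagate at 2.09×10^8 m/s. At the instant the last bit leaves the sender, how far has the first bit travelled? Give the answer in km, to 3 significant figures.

2.70 km

t_tx = L/R = 4000/310000000 = 1.29032e-05 s.
Distance = s × t_tx = 209000000 × 1.29032e-05 = 2.70 km.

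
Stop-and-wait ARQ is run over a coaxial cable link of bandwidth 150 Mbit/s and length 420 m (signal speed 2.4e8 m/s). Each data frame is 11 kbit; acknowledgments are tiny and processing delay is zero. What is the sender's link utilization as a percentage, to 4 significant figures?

t_tx = L/R = 11000/150000000 = 7.33333e-05 s.
t_prop = 420/240000000 = 1.75e-06 s; RTT = 3.5e-06 s.
Cycle = t_tx + RTT = 7.68333e-05 s.
Utilization = t_tx / cycle = 7.33333e-05/7.68333e-05 = 95.44 %.

95.44 %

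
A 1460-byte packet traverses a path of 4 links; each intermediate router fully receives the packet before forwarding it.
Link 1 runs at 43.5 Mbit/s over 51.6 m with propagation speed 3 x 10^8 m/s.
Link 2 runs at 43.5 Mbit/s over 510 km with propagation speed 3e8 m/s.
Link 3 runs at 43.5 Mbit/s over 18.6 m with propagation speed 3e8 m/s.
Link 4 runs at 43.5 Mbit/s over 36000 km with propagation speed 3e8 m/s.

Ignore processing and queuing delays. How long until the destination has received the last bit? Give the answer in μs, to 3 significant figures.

123000 μs

L = 1460 × 8 = 11680 bits.
Transmission delay per hop = L/R = 11680/43500000 = 268.506 μs; 4 hops → 1074.02 μs.
Propagation delays (d/s per hop): 0.172, 1700, 0.062, 120000 μs; sum = 121700 μs.
End-to-end = 123000 μs.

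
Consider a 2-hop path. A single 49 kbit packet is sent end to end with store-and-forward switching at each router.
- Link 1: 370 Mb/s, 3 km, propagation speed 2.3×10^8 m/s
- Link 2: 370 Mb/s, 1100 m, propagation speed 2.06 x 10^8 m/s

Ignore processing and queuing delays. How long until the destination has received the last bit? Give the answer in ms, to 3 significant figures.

0.283 ms

L = 49000 bits.
Transmission delay per hop = L/R = 49000/370000000 = 0.132432 ms; 2 hops → 0.264865 ms.
Propagation delays (d/s per hop): 0.0130435, 0.00533981 ms; sum = 0.0183833 ms.
End-to-end = 0.283 ms.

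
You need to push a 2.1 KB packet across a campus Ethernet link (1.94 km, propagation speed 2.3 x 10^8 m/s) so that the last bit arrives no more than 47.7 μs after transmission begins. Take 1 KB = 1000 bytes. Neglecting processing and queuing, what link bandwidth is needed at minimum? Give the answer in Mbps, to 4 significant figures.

427.9 Mbps

L = 16800 bits.
Propagation delay = 1940 / 2.3e+08 = 8.43478 μs.
Transmission budget = 47.7 − 8.43478 = 39.2652 μs.
R ≥ L / t_tx = 16800 bits / 3.92652e-05 s = 427.9 Mbps.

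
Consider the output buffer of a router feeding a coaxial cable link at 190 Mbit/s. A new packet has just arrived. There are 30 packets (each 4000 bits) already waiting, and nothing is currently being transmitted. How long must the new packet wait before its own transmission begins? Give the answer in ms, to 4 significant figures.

0.6316 ms

Each queued packet: L/R = 4000/190000000 = 0.0210526 ms.
30 queued → 0.631579 ms.
Queuing delay = 0.6316 ms.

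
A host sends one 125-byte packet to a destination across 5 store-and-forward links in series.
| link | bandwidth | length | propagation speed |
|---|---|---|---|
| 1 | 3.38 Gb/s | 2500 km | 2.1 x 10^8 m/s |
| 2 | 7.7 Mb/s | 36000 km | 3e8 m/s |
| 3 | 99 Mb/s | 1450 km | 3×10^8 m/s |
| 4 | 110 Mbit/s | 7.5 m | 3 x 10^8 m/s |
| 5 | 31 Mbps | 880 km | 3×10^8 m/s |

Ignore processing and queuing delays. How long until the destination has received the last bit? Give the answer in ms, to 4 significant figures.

139.9 ms

L = 125 × 8 = 1000 bits.
Transmission delays (L/R per hop): 0.000295858, 0.12987, 0.010101, 0.00909091, 0.0322581 ms; sum = 0.181616 ms.
Propagation delays (d/s per hop): 11.9048, 120, 4.83333, 2.5e-05, 2.93333 ms; sum = 139.671 ms.
End-to-end = 139.9 ms.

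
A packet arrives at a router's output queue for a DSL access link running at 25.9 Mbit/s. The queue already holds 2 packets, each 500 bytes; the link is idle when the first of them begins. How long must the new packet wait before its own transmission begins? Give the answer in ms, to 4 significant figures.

Each queued packet: L/R = 4000/25900000 = 0.15444 ms.
2 queued → 0.30888 ms.
Queuing delay = 0.3089 ms.

0.3089 ms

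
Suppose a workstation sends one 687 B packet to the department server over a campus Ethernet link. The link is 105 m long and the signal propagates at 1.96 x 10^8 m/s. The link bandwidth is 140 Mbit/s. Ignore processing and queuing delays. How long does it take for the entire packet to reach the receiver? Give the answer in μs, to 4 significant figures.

39.79 μs

L = 687 × 8 = 5496 bits.
Transmission delay = L/R = 5496 / 140000000 = 39.2571 μs.
Propagation delay = d/s = 105 m / 196000000 m/s = 0.535714 μs.
Total = 39.79 μs.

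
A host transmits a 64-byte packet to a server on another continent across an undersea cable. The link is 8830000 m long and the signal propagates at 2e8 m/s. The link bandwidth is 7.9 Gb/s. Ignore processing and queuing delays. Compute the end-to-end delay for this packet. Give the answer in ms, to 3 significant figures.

44.2 ms

L = 64 × 8 = 512 bits.
Transmission delay = L/R = 512 / 7900000000 = 6.48101e-05 ms.
Propagation delay = d/s = 8830000 m / 200000000 m/s = 44.15 ms.
Total = 44.2 ms.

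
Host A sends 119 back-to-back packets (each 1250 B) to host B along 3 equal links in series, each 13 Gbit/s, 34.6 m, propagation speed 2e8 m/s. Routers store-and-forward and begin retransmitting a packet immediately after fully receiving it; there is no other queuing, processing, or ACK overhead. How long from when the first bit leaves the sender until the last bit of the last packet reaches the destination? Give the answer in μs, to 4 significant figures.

93.60 μs

Per-hop transmission t_tx = L/R = 10000/13000000000 = 0.769231 μs.
Per-hop propagation t_prop = 34.6/200000000 = 0.173 μs.
Pipeline fill: first packet needs 3·t_tx to clear all hops; remaining 118 packets each add one t_tx.
Total = (3+119-1)·t_tx + 3·t_prop = 121·0.769231 + 3·0.173 = 93.60 μs.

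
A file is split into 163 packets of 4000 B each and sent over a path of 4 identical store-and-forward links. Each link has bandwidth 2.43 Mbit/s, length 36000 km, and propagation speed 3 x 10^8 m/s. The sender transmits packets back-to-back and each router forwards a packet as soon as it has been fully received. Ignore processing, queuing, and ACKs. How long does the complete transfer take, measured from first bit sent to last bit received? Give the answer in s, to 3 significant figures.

Per-hop transmission t_tx = L/R = 32000/2430000 = 0.0131687 s.
Per-hop propagation t_prop = 36000000/300000000 = 0.12 s.
Pipeline fill: first packet needs 4·t_tx to clear all hops; remaining 162 packets each add one t_tx.
Total = (4+163-1)·t_tx + 4·t_prop = 166·0.0131687 + 4·0.12 = 2.67 s.

2.67 s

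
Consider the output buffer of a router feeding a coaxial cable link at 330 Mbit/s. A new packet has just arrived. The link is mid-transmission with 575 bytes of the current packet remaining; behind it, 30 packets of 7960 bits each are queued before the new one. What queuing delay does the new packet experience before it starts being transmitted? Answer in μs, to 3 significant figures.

738 μs

Each queued packet: L/R = 7960/330000000 = 24.1212 μs.
30 queued → 723.636 μs.
Plus remaining 4600 bits of current packet: 13.9394 μs.
Queuing delay = 738 μs.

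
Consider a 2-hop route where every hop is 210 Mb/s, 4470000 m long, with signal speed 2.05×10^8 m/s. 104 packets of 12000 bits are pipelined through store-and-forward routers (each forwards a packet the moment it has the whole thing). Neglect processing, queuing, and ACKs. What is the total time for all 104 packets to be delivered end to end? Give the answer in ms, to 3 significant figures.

Per-hop transmission t_tx = L/R = 12000/210000000 = 0.0571429 ms.
Per-hop propagation t_prop = 4470000/2.05e+08 = 21.8049 ms.
Pipeline fill: first packet needs 2·t_tx to clear all hops; remaining 103 packets each add one t_tx.
Total = (2+104-1)·t_tx + 2·t_prop = 105·0.0571429 + 2·21.8049 = 49.6 ms.

49.6 ms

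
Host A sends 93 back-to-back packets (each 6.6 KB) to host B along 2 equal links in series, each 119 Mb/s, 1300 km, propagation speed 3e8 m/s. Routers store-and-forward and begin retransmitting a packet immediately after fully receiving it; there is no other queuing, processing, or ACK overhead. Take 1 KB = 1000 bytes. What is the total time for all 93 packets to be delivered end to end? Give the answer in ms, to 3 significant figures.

50.4 ms

Per-hop transmission t_tx = L/R = 52800/119000000 = 0.443697 ms.
Per-hop propagation t_prop = 1300000/300000000 = 4.33333 ms.
Pipeline fill: first packet needs 2·t_tx to clear all hops; remaining 92 packets each add one t_tx.
Total = (2+93-1)·t_tx + 2·t_prop = 94·0.443697 + 2·4.33333 = 50.4 ms.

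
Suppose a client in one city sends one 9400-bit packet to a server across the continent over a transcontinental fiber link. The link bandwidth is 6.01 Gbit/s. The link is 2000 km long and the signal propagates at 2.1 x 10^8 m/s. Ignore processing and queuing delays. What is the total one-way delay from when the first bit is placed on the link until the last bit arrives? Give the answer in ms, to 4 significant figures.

9.525 ms

Transmission delay = L/R = 9400 / 6010000000 = 0.00156406 ms.
Propagation delay = d/s = 2000000 m / 210000000 m/s = 9.52381 ms.
Total = 9.525 ms.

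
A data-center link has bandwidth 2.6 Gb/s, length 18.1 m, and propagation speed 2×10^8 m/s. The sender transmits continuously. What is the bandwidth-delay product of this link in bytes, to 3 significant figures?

29.4 bytes

Propagation delay = 18.1 / 200000000 = 9.05e-08 s.
BDP = R × t_prop = 2600000000 × 9.05e-08 = 235.3 bits.
In bytes: 235.3/8 = 29.4 bytes.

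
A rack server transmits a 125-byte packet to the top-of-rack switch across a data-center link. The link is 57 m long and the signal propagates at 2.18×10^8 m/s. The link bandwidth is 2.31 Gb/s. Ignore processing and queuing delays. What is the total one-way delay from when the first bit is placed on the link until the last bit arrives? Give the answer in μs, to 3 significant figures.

0.694 μs

L = 125 × 8 = 1000 bits.
Transmission delay = L/R = 1000 / 2310000000 = 0.4329 μs.
Propagation delay = d/s = 57 m / 2.18e+08 m/s = 0.261468 μs.
Total = 0.694 μs.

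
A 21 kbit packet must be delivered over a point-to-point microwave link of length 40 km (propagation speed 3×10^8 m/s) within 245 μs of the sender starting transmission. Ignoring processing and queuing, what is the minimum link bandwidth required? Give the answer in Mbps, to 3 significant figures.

188 Mbps

Propagation delay = 40000 / 300000000 = 133.333 μs.
Transmission budget = 245 − 133.333 = 111.667 μs.
R ≥ L / t_tx = 21000 bits / 0.000111667 s = 188 Mbps.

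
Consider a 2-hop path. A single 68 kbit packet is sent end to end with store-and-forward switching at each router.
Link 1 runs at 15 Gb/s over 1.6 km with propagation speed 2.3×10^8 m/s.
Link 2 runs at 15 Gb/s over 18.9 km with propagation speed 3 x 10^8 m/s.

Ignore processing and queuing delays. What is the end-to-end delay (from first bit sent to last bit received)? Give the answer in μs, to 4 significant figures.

79.02 μs

L = 68000 bits.
Transmission delay per hop = L/R = 68000/15000000000 = 4.53333 μs; 2 hops → 9.06667 μs.
Propagation delays (d/s per hop): 6.95652, 63 μs; sum = 69.9565 μs.
End-to-end = 79.02 μs.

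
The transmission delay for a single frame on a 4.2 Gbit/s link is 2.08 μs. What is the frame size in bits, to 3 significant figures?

L = R × t_tx = 4200000000 b/s × 2.08e-06 s = 8736 bits.

8740 bits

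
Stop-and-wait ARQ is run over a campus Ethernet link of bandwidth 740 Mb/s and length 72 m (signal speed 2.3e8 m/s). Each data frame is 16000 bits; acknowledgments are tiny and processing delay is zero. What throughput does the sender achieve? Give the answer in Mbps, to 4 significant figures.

719.2 Mbps

t_tx = L/R = 16000/740000000 = 2.16216e-05 s.
t_prop = 72/2.3e+08 = 3.13043e-07 s; RTT = 6.26087e-07 s.
Cycle = t_tx + RTT = 2.22477e-05 s.
Throughput = L / cycle = 16000 / 2.22477e-05 = 719.2 Mbps.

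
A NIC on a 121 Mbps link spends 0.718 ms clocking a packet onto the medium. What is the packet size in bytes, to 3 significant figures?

L = R × t_tx = 121000000 b/s × 0.000718 s = 86878 bits.
In bytes: 86878 / 8 = 10900 bytes.

10900 bytes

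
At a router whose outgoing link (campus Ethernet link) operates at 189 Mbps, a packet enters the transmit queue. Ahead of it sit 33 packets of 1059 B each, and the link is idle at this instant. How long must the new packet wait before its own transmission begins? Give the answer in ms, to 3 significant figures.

Each queued packet: L/R = 8472/189000000 = 0.0448254 ms.
33 queued → 1.47924 ms.
Queuing delay = 1.48 ms.

1.48 ms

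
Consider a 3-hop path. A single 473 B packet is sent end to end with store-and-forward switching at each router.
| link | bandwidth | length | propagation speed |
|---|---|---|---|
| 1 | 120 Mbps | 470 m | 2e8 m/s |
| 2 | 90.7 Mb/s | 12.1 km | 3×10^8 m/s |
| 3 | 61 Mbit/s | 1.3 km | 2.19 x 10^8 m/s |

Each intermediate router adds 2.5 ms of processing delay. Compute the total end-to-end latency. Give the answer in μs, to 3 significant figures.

L = 473 × 8 = 3784 bits.
Transmission delays (L/R per hop): 31.5333, 41.72, 62.0328 μs; sum = 135.286 μs.
Propagation delays (d/s per hop): 2.35, 40.3333, 5.93607 μs; sum = 48.6194 μs.
Processing at 2 router(s): 2 × 2.5 ms = 5000 μs.
End-to-end = 5180 μs.

5180 μs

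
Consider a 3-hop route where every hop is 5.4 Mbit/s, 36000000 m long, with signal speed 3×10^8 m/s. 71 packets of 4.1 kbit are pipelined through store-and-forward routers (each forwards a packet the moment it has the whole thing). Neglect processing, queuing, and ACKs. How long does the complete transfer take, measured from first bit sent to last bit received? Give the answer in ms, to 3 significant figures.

415 ms

Per-hop transmission t_tx = L/R = 4100/5400000 = 0.759259 ms.
Per-hop propagation t_prop = 36000000/300000000 = 120 ms.
Pipeline fill: first packet needs 3·t_tx to clear all hops; remaining 70 packets each add one t_tx.
Total = (3+71-1)·t_tx + 3·t_prop = 73·0.759259 + 3·120 = 415 ms.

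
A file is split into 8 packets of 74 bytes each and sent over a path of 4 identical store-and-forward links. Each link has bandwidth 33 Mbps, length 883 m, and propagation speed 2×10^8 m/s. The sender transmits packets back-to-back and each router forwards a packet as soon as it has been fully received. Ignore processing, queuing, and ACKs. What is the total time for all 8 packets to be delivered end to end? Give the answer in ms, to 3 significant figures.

0.215 ms

Per-hop transmission t_tx = L/R = 592/33000000 = 0.0179394 ms.
Per-hop propagation t_prop = 883/200000000 = 0.004415 ms.
Pipeline fill: first packet needs 4·t_tx to clear all hops; remaining 7 packets each add one t_tx.
Total = (4+8-1)·t_tx + 4·t_prop = 11·0.0179394 + 4·0.004415 = 0.215 ms.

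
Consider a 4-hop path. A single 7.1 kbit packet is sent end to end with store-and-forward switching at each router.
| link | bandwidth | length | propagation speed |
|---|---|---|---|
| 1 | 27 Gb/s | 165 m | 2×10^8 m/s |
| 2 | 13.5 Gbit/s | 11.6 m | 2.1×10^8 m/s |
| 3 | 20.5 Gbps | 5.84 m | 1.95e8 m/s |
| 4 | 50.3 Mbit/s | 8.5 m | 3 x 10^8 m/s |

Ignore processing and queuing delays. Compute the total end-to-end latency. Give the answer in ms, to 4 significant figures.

0.1432 ms

L = 7100 bits.
Transmission delays (L/R per hop): 0.000262963, 0.000525926, 0.000346341, 0.141153 ms; sum = 0.142288 ms.
Propagation delays (d/s per hop): 0.000825, 5.52381e-05, 2.99487e-05, 2.83333e-05 ms; sum = 0.00093852 ms.
End-to-end = 0.1432 ms.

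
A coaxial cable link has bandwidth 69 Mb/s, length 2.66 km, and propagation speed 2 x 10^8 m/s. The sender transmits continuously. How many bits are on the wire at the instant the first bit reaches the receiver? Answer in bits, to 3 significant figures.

Propagation delay = 2660 / 200000000 = 1.33e-05 s.
BDP = R × t_prop = 69000000 × 1.33e-05 = 917.7 bits.

918 bits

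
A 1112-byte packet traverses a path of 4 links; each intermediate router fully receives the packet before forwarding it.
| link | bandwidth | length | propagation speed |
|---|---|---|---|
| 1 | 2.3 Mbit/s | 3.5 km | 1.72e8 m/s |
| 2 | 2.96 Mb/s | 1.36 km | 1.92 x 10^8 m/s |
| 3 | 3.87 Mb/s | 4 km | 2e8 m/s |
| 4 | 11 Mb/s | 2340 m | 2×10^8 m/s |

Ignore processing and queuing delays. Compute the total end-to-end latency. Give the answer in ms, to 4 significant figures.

L = 1112 × 8 = 8896 bits.
Transmission delays (L/R per hop): 3.86783, 3.00541, 2.29871, 0.808727 ms; sum = 9.98067 ms.
Propagation delays (d/s per hop): 0.0203488, 0.00708333, 0.02, 0.0117 ms; sum = 0.0591322 ms.
End-to-end = 10.04 ms.

10.04 ms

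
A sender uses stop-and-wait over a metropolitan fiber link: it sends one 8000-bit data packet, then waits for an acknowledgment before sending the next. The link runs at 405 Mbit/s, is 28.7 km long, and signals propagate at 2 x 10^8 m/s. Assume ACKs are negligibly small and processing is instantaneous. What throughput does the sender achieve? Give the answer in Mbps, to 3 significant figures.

t_tx = L/R = 8000/405000000 = 1.97531e-05 s.
t_prop = 28700/200000000 = 0.0001435 s; RTT = 0.000287 s.
Cycle = t_tx + RTT = 0.000306753 s.
Throughput = L / cycle = 8000 / 0.000306753 = 26.1 Mbps.

26.1 Mbps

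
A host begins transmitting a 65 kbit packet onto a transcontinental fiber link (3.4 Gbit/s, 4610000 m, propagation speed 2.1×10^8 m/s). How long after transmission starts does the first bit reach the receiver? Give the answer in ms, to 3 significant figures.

First bit experiences only propagation delay: d/s = 4610000/210000000 = 22.0 ms.

22.0 ms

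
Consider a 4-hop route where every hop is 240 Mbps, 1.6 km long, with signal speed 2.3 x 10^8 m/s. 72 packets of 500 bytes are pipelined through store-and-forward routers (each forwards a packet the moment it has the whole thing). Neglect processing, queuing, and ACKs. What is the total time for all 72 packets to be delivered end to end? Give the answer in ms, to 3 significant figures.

Per-hop transmission t_tx = L/R = 4000/240000000 = 0.0166667 ms.
Per-hop propagation t_prop = 1600/2.3e+08 = 0.00695652 ms.
Pipeline fill: first packet needs 4·t_tx to clear all hops; remaining 71 packets each add one t_tx.
Total = (4+72-1)·t_tx + 4·t_prop = 75·0.0166667 + 4·0.00695652 = 1.28 ms.

1.28 ms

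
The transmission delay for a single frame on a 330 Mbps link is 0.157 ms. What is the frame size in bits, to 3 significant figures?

51800 bits

L = R × t_tx = 330000000 b/s × 0.000157 s = 51810 bits.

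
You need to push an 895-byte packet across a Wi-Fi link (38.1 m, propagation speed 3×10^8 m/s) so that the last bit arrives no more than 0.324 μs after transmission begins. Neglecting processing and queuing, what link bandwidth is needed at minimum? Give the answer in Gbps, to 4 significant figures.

L = 7160 bits.
Propagation delay = 38.1 / 300000000 = 0.127 μs.
Transmission budget = 0.324 − 0.127 = 0.197 μs.
R ≥ L / t_tx = 7160 bits / 1.97e-07 s = 36.35 Gbps.

36.35 Gbps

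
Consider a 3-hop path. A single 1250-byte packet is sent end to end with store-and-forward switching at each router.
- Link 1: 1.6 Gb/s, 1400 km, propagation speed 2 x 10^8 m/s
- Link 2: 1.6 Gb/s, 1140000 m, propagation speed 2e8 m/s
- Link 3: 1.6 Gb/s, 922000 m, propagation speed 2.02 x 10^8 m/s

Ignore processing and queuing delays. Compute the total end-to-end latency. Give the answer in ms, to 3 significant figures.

17.3 ms

L = 1250 × 8 = 10000 bits.
Transmission delay per hop = L/R = 10000/1600000000 = 0.00625 ms; 3 hops → 0.01875 ms.
Propagation delays (d/s per hop): 7, 5.7, 4.56436 ms; sum = 17.2644 ms.
End-to-end = 17.3 ms.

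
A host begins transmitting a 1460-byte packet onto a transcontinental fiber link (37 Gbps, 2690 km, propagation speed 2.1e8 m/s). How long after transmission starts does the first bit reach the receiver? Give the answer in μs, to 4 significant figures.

First bit experiences only propagation delay: d/s = 2690000/210000000 = 12810 μs.

12810 μs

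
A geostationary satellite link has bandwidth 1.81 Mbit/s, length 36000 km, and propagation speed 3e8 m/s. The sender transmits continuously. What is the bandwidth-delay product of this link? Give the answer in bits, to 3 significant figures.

Propagation delay = 36000000 / 300000000 = 0.12 s.
BDP = R × t_prop = 1810000 × 0.12 = 217200 bits.

217000 bits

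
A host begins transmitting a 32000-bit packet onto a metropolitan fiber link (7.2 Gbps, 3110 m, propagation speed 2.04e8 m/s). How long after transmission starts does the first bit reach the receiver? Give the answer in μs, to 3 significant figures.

15.2 μs

First bit experiences only propagation delay: d/s = 3110/204000000 = 15.2 μs.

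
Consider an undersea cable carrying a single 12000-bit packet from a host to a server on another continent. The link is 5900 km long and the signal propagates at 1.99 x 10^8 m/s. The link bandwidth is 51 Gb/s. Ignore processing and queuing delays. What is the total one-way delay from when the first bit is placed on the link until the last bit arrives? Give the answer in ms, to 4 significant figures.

Transmission delay = L/R = 12000 / 51000000000 = 0.000235294 ms.
Propagation delay = d/s = 5900000 m / 199000000 m/s = 29.6482 ms.
Total = 29.65 ms.

29.65 ms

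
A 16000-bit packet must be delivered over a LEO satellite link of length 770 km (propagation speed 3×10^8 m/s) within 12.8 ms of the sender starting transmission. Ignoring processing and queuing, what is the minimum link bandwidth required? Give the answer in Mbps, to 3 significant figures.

Propagation delay = 770000 / 300000000 = 2.56667 ms.
Transmission budget = 12.8 − 2.56667 = 10.2333 ms.
R ≥ L / t_tx = 16000 bits / 0.0102333 s = 1.56 Mbps.

1.56 Mbps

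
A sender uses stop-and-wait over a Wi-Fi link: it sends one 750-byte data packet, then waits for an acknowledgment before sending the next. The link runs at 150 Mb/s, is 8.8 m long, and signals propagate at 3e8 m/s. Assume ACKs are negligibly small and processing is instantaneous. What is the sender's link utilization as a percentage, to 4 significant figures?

99.85 %

t_tx = L/R = 6000/150000000 = 4e-05 s.
t_prop = 8.8/300000000 = 2.93333e-08 s; RTT = 5.86667e-08 s.
Cycle = t_tx + RTT = 4.00587e-05 s.
Utilization = t_tx / cycle = 4e-05/4.00587e-05 = 99.85 %.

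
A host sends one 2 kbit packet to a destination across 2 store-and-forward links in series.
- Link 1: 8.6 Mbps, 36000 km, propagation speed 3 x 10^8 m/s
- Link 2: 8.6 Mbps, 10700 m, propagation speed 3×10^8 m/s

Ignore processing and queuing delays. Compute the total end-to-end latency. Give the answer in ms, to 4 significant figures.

120.5 ms

L = 2000 bits.
Transmission delay per hop = L/R = 2000/8600000 = 0.232558 ms; 2 hops → 0.465116 ms.
Propagation delays (d/s per hop): 120, 0.0356667 ms; sum = 120.036 ms.
End-to-end = 120.5 ms.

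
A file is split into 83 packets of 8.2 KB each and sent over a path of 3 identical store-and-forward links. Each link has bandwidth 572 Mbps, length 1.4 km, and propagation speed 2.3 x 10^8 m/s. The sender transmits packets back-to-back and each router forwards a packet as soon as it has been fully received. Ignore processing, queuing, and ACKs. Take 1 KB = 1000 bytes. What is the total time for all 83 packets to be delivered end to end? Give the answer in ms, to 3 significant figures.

Per-hop transmission t_tx = L/R = 65600/572000000 = 0.114685 ms.
Per-hop propagation t_prop = 1400/2.3e+08 = 0.00608696 ms.
Pipeline fill: first packet needs 3·t_tx to clear all hops; remaining 82 packets each add one t_tx.
Total = (3+83-1)·t_tx + 3·t_prop = 85·0.114685 + 3·0.00608696 = 9.77 ms.

9.77 ms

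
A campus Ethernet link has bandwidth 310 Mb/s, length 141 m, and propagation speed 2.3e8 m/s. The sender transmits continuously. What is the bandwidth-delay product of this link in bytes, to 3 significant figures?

Propagation delay = 141 / 2.3e+08 = 6.13043e-07 s.
BDP = R × t_prop = 310000000 × 6.13043e-07 = 190.043 bits.
In bytes: 190.043/8 = 23.8 bytes.

23.8 bytes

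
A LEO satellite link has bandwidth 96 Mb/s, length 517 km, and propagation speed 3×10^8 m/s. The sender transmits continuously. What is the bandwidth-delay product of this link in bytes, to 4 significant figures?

Propagation delay = 517000 / 300000000 = 0.00172333 s.
BDP = R × t_prop = 96000000 × 0.00172333 = 165440 bits.
In bytes: 165440/8 = 20680 bytes.

20680 bytes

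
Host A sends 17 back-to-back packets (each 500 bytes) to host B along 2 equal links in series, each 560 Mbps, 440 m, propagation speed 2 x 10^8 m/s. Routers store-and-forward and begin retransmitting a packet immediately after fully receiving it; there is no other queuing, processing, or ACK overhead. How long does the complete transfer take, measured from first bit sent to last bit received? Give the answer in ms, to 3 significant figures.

Per-hop transmission t_tx = L/R = 4000/560000000 = 0.00714286 ms.
Per-hop propagation t_prop = 440/200000000 = 0.0022 ms.
Pipeline fill: first packet needs 2·t_tx to clear all hops; remaining 16 packets each add one t_tx.
Total = (2+17-1)·t_tx + 2·t_prop = 18·0.00714286 + 2·0.0022 = 0.133 ms.

0.133 ms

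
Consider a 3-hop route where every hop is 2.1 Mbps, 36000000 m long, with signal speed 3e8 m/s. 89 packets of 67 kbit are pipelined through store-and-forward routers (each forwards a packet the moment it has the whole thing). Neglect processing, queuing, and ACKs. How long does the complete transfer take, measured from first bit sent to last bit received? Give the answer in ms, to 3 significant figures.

Per-hop transmission t_tx = L/R = 67000/2100000 = 31.9048 ms.
Per-hop propagation t_prop = 36000000/300000000 = 120 ms.
Pipeline fill: first packet needs 3·t_tx to clear all hops; remaining 88 packets each add one t_tx.
Total = (3+89-1)·t_tx + 3·t_prop = 91·31.9048 + 3·120 = 3260 ms.

3260 ms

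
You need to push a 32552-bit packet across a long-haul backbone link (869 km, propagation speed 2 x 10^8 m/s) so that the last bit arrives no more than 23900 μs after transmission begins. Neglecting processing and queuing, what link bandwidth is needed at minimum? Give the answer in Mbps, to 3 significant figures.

Propagation delay = 869000 / 200000000 = 4345 μs.
Transmission budget = 23900 − 4345 = 19555 μs.
R ≥ L / t_tx = 32552 bits / 0.019555 s = 1.66 Mbps.

1.66 Mbps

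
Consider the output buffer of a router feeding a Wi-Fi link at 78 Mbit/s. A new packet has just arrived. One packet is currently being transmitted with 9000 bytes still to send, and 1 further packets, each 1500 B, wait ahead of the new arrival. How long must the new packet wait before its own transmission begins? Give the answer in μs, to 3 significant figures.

1080 μs

Each queued packet: L/R = 12000/78000000 = 153.846 μs.
1 queued → 153.846 μs.
Plus remaining 72000 bits of current packet: 923.077 μs.
Queuing delay = 1080 μs.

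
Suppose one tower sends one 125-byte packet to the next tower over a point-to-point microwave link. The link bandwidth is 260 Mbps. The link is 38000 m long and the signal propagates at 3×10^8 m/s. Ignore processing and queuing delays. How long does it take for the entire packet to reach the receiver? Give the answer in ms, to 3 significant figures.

L = 125 × 8 = 1000 bits.
Transmission delay = L/R = 1000 / 260000000 = 0.00384615 ms.
Propagation delay = d/s = 38000 m / 300000000 m/s = 0.126667 ms.
Total = 0.131 ms.

0.131 ms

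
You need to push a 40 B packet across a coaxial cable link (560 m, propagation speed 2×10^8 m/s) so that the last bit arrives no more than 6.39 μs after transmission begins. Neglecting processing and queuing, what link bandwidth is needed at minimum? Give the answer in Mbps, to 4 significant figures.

89.14 Mbps

L = 320 bits.
Propagation delay = 560 / 200000000 = 2.8 μs.
Transmission budget = 6.39 − 2.8 = 3.59 μs.
R ≥ L / t_tx = 320 bits / 3.59e-06 s = 89.14 Mbps.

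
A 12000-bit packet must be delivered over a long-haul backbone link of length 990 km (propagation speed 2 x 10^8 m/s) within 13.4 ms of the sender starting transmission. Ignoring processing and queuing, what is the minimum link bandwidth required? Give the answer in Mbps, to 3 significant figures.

1.42 Mbps

Propagation delay = 990000 / 200000000 = 4.95 ms.
Transmission budget = 13.4 − 4.95 = 8.45 ms.
R ≥ L / t_tx = 12000 bits / 0.00845 s = 1.42 Mbps.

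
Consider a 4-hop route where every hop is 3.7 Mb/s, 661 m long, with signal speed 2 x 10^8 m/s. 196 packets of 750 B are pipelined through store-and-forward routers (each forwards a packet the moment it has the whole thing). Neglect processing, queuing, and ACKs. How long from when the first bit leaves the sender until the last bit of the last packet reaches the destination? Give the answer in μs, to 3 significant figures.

Per-hop transmission t_tx = L/R = 6000/3700000 = 1621.62 μs.
Per-hop propagation t_prop = 661/200000000 = 3.305 μs.
Pipeline fill: first packet needs 4·t_tx to clear all hops; remaining 195 packets each add one t_tx.
Total = (4+196-1)·t_tx + 4·t_prop = 199·1621.62 + 4·3.305 = 323000 μs.

323000 μs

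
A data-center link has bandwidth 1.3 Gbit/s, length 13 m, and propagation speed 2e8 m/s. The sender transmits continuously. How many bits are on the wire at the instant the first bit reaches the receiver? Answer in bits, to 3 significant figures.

Propagation delay = 13 / 200000000 = 6.5e-08 s.
BDP = R × t_prop = 1300000000 × 6.5e-08 = 84.5 bits.

84.5 bits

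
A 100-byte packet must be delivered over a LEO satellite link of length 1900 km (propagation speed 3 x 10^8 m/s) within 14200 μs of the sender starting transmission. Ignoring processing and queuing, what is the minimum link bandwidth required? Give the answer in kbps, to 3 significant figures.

L = 800 bits.
Propagation delay = 1900000 / 300000000 = 6333.33 μs.
Transmission budget = 14200 − 6333.33 = 7866.67 μs.
R ≥ L / t_tx = 800 bits / 0.00786667 s = 102 kbps.

102 kbps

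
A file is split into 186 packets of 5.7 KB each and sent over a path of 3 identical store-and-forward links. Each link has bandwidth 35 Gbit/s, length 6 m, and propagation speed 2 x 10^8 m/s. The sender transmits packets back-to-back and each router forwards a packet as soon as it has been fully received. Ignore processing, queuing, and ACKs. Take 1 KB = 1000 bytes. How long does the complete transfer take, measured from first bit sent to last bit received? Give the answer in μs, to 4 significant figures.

245.0 μs

Per-hop transmission t_tx = L/R = 45600/35000000000 = 1.30286 μs.
Per-hop propagation t_prop = 6/200000000 = 0.03 μs.
Pipeline fill: first packet needs 3·t_tx to clear all hops; remaining 185 packets each add one t_tx.
Total = (3+186-1)·t_tx + 3·t_prop = 188·1.30286 + 3·0.03 = 245.0 μs.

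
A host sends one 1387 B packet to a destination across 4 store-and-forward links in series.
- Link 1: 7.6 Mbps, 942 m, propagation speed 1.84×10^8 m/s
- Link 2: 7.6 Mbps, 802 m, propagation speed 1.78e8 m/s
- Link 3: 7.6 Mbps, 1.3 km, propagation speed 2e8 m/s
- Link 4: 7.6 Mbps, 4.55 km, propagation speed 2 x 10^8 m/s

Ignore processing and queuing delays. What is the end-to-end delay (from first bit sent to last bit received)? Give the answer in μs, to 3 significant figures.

5880 μs

L = 1387 × 8 = 11096 bits.
Transmission delay per hop = L/R = 11096/7600000 = 1460 μs; 4 hops → 5840 μs.
Propagation delays (d/s per hop): 5.11957, 4.50562, 6.5, 22.75 μs; sum = 38.8752 μs.
End-to-end = 5880 μs.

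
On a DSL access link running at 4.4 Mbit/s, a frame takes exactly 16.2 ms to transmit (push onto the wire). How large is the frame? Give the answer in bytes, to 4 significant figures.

8910 bytes

L = R × t_tx = 4400000 b/s × 0.0162 s = 71280 bits.
In bytes: 71280 / 8 = 8910 bytes.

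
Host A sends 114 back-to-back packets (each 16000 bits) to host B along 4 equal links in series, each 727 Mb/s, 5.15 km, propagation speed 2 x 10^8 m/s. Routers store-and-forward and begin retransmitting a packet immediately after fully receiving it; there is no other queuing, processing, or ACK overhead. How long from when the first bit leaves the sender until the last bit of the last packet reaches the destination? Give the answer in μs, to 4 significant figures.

2678 μs

Per-hop transmission t_tx = L/R = 16000/727000000 = 22.0083 μs.
Per-hop propagation t_prop = 5150/200000000 = 25.75 μs.
Pipeline fill: first packet needs 4·t_tx to clear all hops; remaining 113 packets each add one t_tx.
Total = (4+114-1)·t_tx + 4·t_prop = 117·22.0083 + 4·25.75 = 2678 μs.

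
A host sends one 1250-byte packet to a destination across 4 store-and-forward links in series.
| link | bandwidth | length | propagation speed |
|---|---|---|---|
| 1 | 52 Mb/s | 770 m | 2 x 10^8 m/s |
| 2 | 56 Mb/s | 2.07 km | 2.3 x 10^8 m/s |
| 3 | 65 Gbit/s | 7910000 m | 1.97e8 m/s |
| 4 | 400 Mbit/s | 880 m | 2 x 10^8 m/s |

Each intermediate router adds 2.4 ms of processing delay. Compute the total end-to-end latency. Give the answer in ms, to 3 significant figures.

47.8 ms

L = 1250 × 8 = 10000 bits.
Transmission delays (L/R per hop): 0.192308, 0.178571, 0.000153846, 0.025 ms; sum = 0.396033 ms.
Propagation delays (d/s per hop): 0.00385, 0.009, 40.1523, 0.0044 ms; sum = 40.1695 ms.
Processing at 3 router(s): 3 × 2.4 ms = 7.2 ms.
End-to-end = 47.8 ms.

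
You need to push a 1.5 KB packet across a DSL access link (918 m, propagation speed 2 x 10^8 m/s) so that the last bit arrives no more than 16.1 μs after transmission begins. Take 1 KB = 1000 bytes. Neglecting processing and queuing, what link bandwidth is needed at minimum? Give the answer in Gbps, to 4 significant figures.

L = 12000 bits.
Propagation delay = 918 / 200000000 = 4.59 μs.
Transmission budget = 16.1 − 4.59 = 11.51 μs.
R ≥ L / t_tx = 12000 bits / 1.151e-05 s = 1.043 Gbps.

1.043 Gbps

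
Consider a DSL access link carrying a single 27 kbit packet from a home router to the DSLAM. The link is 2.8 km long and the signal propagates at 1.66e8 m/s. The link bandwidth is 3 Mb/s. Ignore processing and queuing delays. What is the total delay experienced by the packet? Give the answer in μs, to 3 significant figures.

9020 μs

L = 27000 bits.
Transmission delay = L/R = 27000 / 3000000 = 9000 μs.
Propagation delay = d/s = 2800 m / 166000000 m/s = 16.8675 μs.
Total = 9020 μs.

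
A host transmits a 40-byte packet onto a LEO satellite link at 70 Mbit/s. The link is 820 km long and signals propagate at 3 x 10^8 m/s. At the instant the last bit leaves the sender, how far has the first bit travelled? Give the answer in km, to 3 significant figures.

1.37 km

t_tx = L/R = 320/70000000 = 4.57143e-06 s.
Distance = s × t_tx = 300000000 × 4.57143e-06 = 1.37 km.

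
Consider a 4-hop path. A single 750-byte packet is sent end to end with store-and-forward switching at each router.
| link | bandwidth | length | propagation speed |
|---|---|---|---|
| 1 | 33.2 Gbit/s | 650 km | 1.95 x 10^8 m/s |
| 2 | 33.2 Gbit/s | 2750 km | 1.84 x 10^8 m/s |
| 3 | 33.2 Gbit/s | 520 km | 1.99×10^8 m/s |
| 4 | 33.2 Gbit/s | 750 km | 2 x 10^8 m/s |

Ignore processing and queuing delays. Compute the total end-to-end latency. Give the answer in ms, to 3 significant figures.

24.6 ms

L = 750 × 8 = 6000 bits.
Transmission delay per hop = L/R = 6000/3.32e+10 = 0.000180723 ms; 4 hops → 0.000722892 ms.
Propagation delays (d/s per hop): 3.33333, 14.9457, 2.61307, 3.75 ms; sum = 24.6421 ms.
End-to-end = 24.6 ms.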